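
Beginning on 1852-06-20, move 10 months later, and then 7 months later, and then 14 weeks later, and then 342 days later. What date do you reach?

February 3, 1855

Counting forward 10 months from June 20, 1852:
month 6 + 10 = 16, which is month 4 of year 1853 → April 1853.
Day 20 is valid in April, giving April 20, 1853.
Advancing 7 months from April 20, 1853:
month 4 + 7 = 11 → November 1853.
Day 20 is valid in November, giving November 20, 1853.
Counting forward 14 weeks (= 98 days) from November 20, 1853:
November has 30 days, so 30 − 20 = 10 days remain after November 20, 1853; 98 − 10 = 88 left.
December 1853 has 31 days: 88 − 31 = 57 left.
January 1854 has 31 days: 57 − 31 = 26 left.
26 days into February 1854 → February 26, 1854.
Counting forward 342 days from February 26, 1854:
February has 28 days, so 28 − 26 = 2 days remain after February 26, 1854; 342 − 2 = 340 left.
March 1854 has 31 days: 340 − 31 = 309 left.
April 1854 has 30 days: 309 − 30 = 279 left.
May 1854 has 31 days: 279 − 31 = 248 left.
June 1854 has 30 days: 248 − 30 = 218 left.
July 1854 has 31 days: 218 − 31 = 187 left.
August 1854 has 31 days: 187 − 31 = 156 left.
September 1854 has 30 days: 156 − 30 = 126 left.
October 1854 has 31 days: 126 − 31 = 95 left.
November 1854 has 30 days: 95 − 30 = 65 left.
December 1854 has 31 days: 65 − 31 = 34 left.
January 1855 has 31 days: 34 − 31 = 3 left.
3 days into February 1855 → February 3, 1855.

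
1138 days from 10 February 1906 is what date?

March 24, 1909

Counting forward 1138 days from February 10, 1906.
February has 28 days, so 28 − 10 = 18 days remain after February 10, 1906; 1138 − 18 = 1120 left.
March 1906 has 31 days: 1120 − 31 = 1089 left.
April 1906 has 30 days: 1089 − 30 = 1059 left.
May 1906 has 31 days: 1059 − 31 = 1028 left.
June 1906 has 30 days: 1028 − 30 = 998 left.
July 1906 has 31 days: 998 − 31 = 967 left.
August 1906 has 31 days: 967 − 31 = 936 left.
September 1906 has 30 days: 936 − 30 = 906 left.
October 1906 has 31 days: 906 − 31 = 875 left.
November 1906 has 30 days: 875 − 30 = 845 left.
December 1906 has 31 days: 845 − 31 = 814 left.
January 1907 has 31 days: 814 − 31 = 783 left.
February 1907 has 28 days (1907 is not a leap year): 783 − 28 = 755 left.
March 1907 has 31 days: 755 − 31 = 724 left.
April 1907 has 30 days: 724 − 30 = 694 left.
May 1907 has 31 days: 694 − 31 = 663 left.
June 1907 has 30 days: 663 − 30 = 633 left.
July 1907 has 31 days: 633 − 31 = 602 left.
August 1907 has 31 days: 602 − 31 = 571 left.
September 1907 has 30 days: 571 − 30 = 541 left.
October 1907 has 31 days: 541 − 31 = 510 left.
November 1907 has 30 days: 510 − 30 = 480 left.
December 1907 has 31 days: 480 − 31 = 449 left.
January 1908 has 31 days: 449 − 31 = 418 left.
February 1908 has 29 days (1908 is a leap year): 418 − 29 = 389 left.
March 1908 has 31 days: 389 − 31 = 358 left.
April 1908 has 30 days: 358 − 30 = 328 left.
May 1908 has 31 days: 328 − 31 = 297 left.
June 1908 has 30 days: 297 − 30 = 267 left.
July 1908 has 31 days: 267 − 31 = 236 left.
August 1908 has 31 days: 236 − 31 = 205 left.
September 1908 has 30 days: 205 − 30 = 175 left.
October 1908 has 31 days: 175 − 31 = 144 left.
November 1908 has 30 days: 144 − 30 = 114 left.
December 1908 has 31 days: 114 − 31 = 83 left.
January 1909 has 31 days: 83 − 31 = 52 left.
February 1909 has 28 days (1909 is not a leap year): 52 − 28 = 24 left.
24 days into March 1909 → March 24, 1909.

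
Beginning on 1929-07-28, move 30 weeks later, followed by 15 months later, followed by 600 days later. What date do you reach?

January 12, 1933

Counting forward 30 weeks (= 210 days) from July 28, 1929:
July has 31 days, so 31 − 28 = 3 days remain after July 28, 1929; 210 − 3 = 207 left.
August 1929 has 31 days: 207 − 31 = 176 left.
September 1929 has 30 days: 176 − 30 = 146 left.
October 1929 has 31 days: 146 − 31 = 115 left.
November 1929 has 30 days: 115 − 30 = 85 left.
December 1929 has 31 days: 85 − 31 = 54 left.
January 1930 has 31 days: 54 − 31 = 23 left.
23 days into February 1930 → February 23, 1930.
Adding 15 months from February 23, 1930:
month 2 + 15 = 17, which is month 5 of year 1931 → May 1931.
Day 23 is valid in May, giving May 23, 1931.
Adding 600 days from May 23, 1931:
May has 31 days, so 31 − 23 = 8 days remain after May 23, 1931; 600 − 8 = 592 left.
June 1931 has 30 days: 592 − 30 = 562 left.
July 1931 has 31 days: 562 − 31 = 531 left.
August 1931 has 31 days: 531 − 31 = 500 left.
September 1931 has 30 days: 500 − 30 = 470 left.
October 1931 has 31 days: 470 − 31 = 439 left.
November 1931 has 30 days: 439 − 30 = 409 left.
December 1931 has 31 days: 409 − 31 = 378 left.
January 1932 has 31 days: 378 − 31 = 347 left.
February 1932 has 29 days (1932 is a leap year): 347 − 29 = 318 left.
March 1932 has 31 days: 318 − 31 = 287 left.
April 1932 has 30 days: 287 − 30 = 257 left.
May 1932 has 31 days: 257 − 31 = 226 left.
June 1932 has 30 days: 226 − 30 = 196 left.
July 1932 has 31 days: 196 − 31 = 165 left.
August 1932 has 31 days: 165 − 31 = 134 left.
September 1932 has 30 days: 134 − 30 = 104 left.
October 1932 has 31 days: 104 − 31 = 73 left.
November 1932 has 30 days: 73 − 30 = 43 left.
December 1932 has 31 days: 43 − 31 = 12 left.
12 days into January 1933 → January 12, 1933.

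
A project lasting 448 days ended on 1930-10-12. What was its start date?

Counting back 448 days from October 12, 1930.
Going back 12 days from October 12, 1930 reaches the end of the previous month; 448 − 12 = 436 left.
September 1930 has 30 days: 436 − 30 = 406 left.
August 1930 has 31 days: 406 − 31 = 375 left.
July 1930 has 31 days: 375 − 31 = 344 left.
June 1930 has 30 days: 344 − 30 = 314 left.
May 1930 has 31 days: 314 − 31 = 283 left.
April 1930 has 30 days: 283 − 30 = 253 left.
March 1930 has 31 days: 253 − 31 = 222 left.
February 1930 has 28 days (1930 is not a leap year): 222 − 28 = 194 left.
January 1930 has 31 days: 194 − 31 = 163 left.
December 1929 has 31 days: 163 − 31 = 132 left.
November 1929 has 30 days: 132 − 30 = 102 left.
October 1929 has 31 days: 102 − 31 = 71 left.
September 1929 has 30 days: 71 − 30 = 41 left.
August 1929 has 31 days: 41 − 31 = 10 left.
July 1929 has 31 days; 31 − 10 = 21 → July 21, 1929.

July 21, 1929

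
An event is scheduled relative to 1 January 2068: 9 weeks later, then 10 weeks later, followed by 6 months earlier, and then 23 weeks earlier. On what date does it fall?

Advancing 9 weeks (= 63 days) from January 1, 2068:
January has 31 days, so 31 − 1 = 30 days remain after January 1, 2068; 63 − 30 = 33 left.
February 2068 has 29 days (2068 is a leap year): 33 − 29 = 4 left.
4 days into March 2068 → March 4, 2068.
Advancing 10 weeks (= 70 days) from March 4, 2068:
March has 31 days, so 31 − 4 = 27 days remain after March 4, 2068; 70 − 27 = 43 left.
April 2068 has 30 days: 43 − 30 = 13 left.
13 days into May 2068 → May 13, 2068.
Subtracting 6 months from May 13, 2068:
month 5 − 6 = -1, which is month 11 of year 2067 → November 2067.
Day 13 is valid in November, giving November 13, 2067.
Counting back 23 weeks (= 161 days) from November 13, 2067:
Going back 13 days from November 13, 2067 reaches the end of the previous month; 161 − 13 = 148 left.
October 2067 has 31 days: 148 − 31 = 117 left.
September 2067 has 30 days: 117 − 30 = 87 left.
August 2067 has 31 days: 87 − 31 = 56 left.
July 2067 has 31 days: 56 − 31 = 25 left.
June 2067 has 30 days; 30 − 25 = 5 → June 5, 2067.

June 5, 2067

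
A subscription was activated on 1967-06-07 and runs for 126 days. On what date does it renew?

Adding 126 days from June 7, 1967.
June has 30 days, so 30 − 7 = 23 days remain after June 7, 1967; 126 − 23 = 103 left.
July 1967 has 31 days: 103 − 31 = 72 left.
August 1967 has 31 days: 72 − 31 = 41 left.
September 1967 has 30 days: 41 − 30 = 11 left.
11 days into October 1967 → October 11, 1967.

October 11, 1967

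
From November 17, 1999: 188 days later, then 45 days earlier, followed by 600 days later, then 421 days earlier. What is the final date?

October 4, 2000

Advancing 188 days from November 17, 1999:
November has 30 days, so 30 − 17 = 13 days remain after November 17, 1999; 188 − 13 = 175 left.
December 1999 has 31 days: 175 − 31 = 144 left.
January 2000 has 31 days: 144 − 31 = 113 left.
February 2000 has 29 days (2000 is a leap year (divisible by 400)): 113 − 29 = 84 left.
March 2000 has 31 days: 84 − 31 = 53 left.
April 2000 has 30 days: 53 − 30 = 23 left.
23 days into May 2000 → May 23, 2000.
Going back 45 days from May 23, 2000:
Going back 23 days from May 23, 2000 reaches the end of the previous month; 45 − 23 = 22 left.
April 2000 has 30 days; 30 − 22 = 8 → April 8, 2000.
Adding 600 days from April 8, 2000:
April has 30 days, so 30 − 8 = 22 days remain after April 8, 2000; 600 − 22 = 578 left.
May 2000 has 31 days: 578 − 31 = 547 left.
June 2000 has 30 days: 547 − 30 = 517 left.
July 2000 has 31 days: 517 − 31 = 486 left.
August 2000 has 31 days: 486 − 31 = 455 left.
September 2000 has 30 days: 455 − 30 = 425 left.
October 2000 has 31 days: 425 − 31 = 394 left.
November 2000 has 30 days: 394 − 30 = 364 left.
December 2000 has 31 days: 364 − 31 = 333 left.
January 2001 has 31 days: 333 − 31 = 302 left.
February 2001 has 28 days (2001 is not a leap year): 302 − 28 = 274 left.
March 2001 has 31 days: 274 − 31 = 243 left.
April 2001 has 30 days: 243 − 30 = 213 left.
May 2001 has 31 days: 213 − 31 = 182 left.
June 2001 has 30 days: 182 − 30 = 152 left.
July 2001 has 31 days: 152 − 31 = 121 left.
August 2001 has 31 days: 121 − 31 = 90 left.
September 2001 has 30 days: 90 − 30 = 60 left.
October 2001 has 31 days: 60 − 31 = 29 left.
29 days into November 2001 → November 29, 2001.
Going back 421 days from November 29, 2001:
Going back 29 days from November 29, 2001 reaches the end of the previous month; 421 − 29 = 392 left.
October 2001 has 31 days: 392 − 31 = 361 left.
September 2001 has 30 days: 361 − 30 = 331 left.
August 2001 has 31 days: 331 − 31 = 300 left.
July 2001 has 31 days: 300 − 31 = 269 left.
June 2001 has 30 days: 269 − 30 = 239 left.
May 2001 has 31 days: 239 − 31 = 208 left.
April 2001 has 30 days: 208 − 30 = 178 left.
March 2001 has 31 days: 178 − 31 = 147 left.
February 2001 has 28 days (2001 is not a leap year): 147 − 28 = 119 left.
January 2001 has 31 days: 119 − 31 = 88 left.
December 2000 has 31 days: 88 − 31 = 57 left.
November 2000 has 30 days: 57 − 30 = 27 left.
October 2000 has 31 days; 31 − 27 = 4 → October 4, 2000.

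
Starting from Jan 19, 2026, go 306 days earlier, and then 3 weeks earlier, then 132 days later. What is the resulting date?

Subtracting 306 days from January 19, 2026:
Going back 19 days from January 19, 2026 reaches the end of the previous month; 306 − 19 = 287 left.
December 2025 has 31 days: 287 − 31 = 256 left.
November 2025 has 30 days: 256 − 30 = 226 left.
October 2025 has 31 days: 226 − 31 = 195 left.
September 2025 has 30 days: 195 − 30 = 165 left.
August 2025 has 31 days: 165 − 31 = 134 left.
July 2025 has 31 days: 134 − 31 = 103 left.
June 2025 has 30 days: 103 − 30 = 73 left.
May 2025 has 31 days: 73 − 31 = 42 left.
April 2025 has 30 days: 42 − 30 = 12 left.
March 2025 has 31 days; 31 − 12 = 19 → March 19, 2025.
Counting back 3 weeks (= 21 days) from March 19, 2025:
Going back 19 days from March 19, 2025 reaches the end of the previous month; 21 − 19 = 2 left.
February 2025 has 28 days; 28 − 2 = 26 → February 26, 2025.
Advancing 132 days from February 26, 2025:
February has 28 days, so 28 − 26 = 2 days remain after February 26, 2025; 132 − 2 = 130 left.
March 2025 has 31 days: 130 − 31 = 99 left.
April 2025 has 30 days: 99 − 30 = 69 left.
May 2025 has 31 days: 69 − 31 = 38 left.
June 2025 has 30 days: 38 − 30 = 8 left.
8 days into July 2025 → July 8, 2025.

July 8, 2025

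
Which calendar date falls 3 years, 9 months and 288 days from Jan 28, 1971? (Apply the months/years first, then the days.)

Counting forward 3 years, 9 months and 288 days from January 28, 1971: first the month/year part, then the days.
+3 years → 1974; month 1 + 9 = 10 → October 1974.
Day 28 is valid in October, giving October 28, 1974.
Now add 288 days from October 28, 1974.
October has 31 days, so 31 − 28 = 3 days remain after October 28, 1974; 288 − 3 = 285 left.
November 1974 has 30 days: 285 − 30 = 255 left.
December 1974 has 31 days: 255 − 31 = 224 left.
January 1975 has 31 days: 224 − 31 = 193 left.
February 1975 has 28 days (1975 is not a leap year): 193 − 28 = 165 left.
March 1975 has 31 days: 165 − 31 = 134 left.
April 1975 has 30 days: 134 − 30 = 104 left.
May 1975 has 31 days: 104 − 31 = 73 left.
June 1975 has 30 days: 73 − 30 = 43 left.
July 1975 has 31 days: 43 − 31 = 12 left.
12 days into August 1975 → August 12, 1975.

August 12, 1975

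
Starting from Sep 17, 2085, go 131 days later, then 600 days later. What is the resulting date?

September 18, 2087

Adding 131 days from September 17, 2085:
September has 30 days, so 30 − 17 = 13 days remain after September 17, 2085; 131 − 13 = 118 left.
October 2085 has 31 days: 118 − 31 = 87 left.
November 2085 has 30 days: 87 − 30 = 57 left.
December 2085 has 31 days: 57 − 31 = 26 left.
26 days into January 2086 → January 26, 2086.
Counting forward 600 days from January 26, 2086:
January has 31 days, so 31 − 26 = 5 days remain after January 26, 2086; 600 − 5 = 595 left.
February 2086 has 28 days (2086 is not a leap year): 595 − 28 = 567 left.
March 2086 has 31 days: 567 − 31 = 536 left.
April 2086 has 30 days: 536 − 30 = 506 left.
May 2086 has 31 days: 506 − 31 = 475 left.
June 2086 has 30 days: 475 − 30 = 445 left.
July 2086 has 31 days: 445 − 31 = 414 left.
August 2086 has 31 days: 414 − 31 = 383 left.
September 2086 has 30 days: 383 − 30 = 353 left.
October 2086 has 31 days: 353 − 31 = 322 left.
November 2086 has 30 days: 322 − 30 = 292 left.
December 2086 has 31 days: 292 − 31 = 261 left.
January 2087 has 31 days: 261 − 31 = 230 left.
February 2087 has 28 days (2087 is not a leap year): 230 − 28 = 202 left.
March 2087 has 31 days: 202 − 31 = 171 left.
April 2087 has 30 days: 171 − 30 = 141 left.
May 2087 has 31 days: 141 − 31 = 110 left.
June 2087 has 30 days: 110 − 30 = 80 left.
July 2087 has 31 days: 80 − 31 = 49 left.
August 2087 has 31 days: 49 − 31 = 18 left.
18 days into September 2087 → September 18, 2087.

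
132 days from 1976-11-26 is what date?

April 7, 1977

Counting forward 132 days from November 26, 1976.
November has 30 days, so 30 − 26 = 4 days remain after November 26, 1976; 132 − 4 = 128 left.
December 1976 has 31 days: 128 − 31 = 97 left.
January 1977 has 31 days: 97 − 31 = 66 left.
February 1977 has 28 days (1977 is not a leap year): 66 − 28 = 38 left.
March 1977 has 31 days: 38 − 31 = 7 left.
7 days into April 1977 → April 7, 1977.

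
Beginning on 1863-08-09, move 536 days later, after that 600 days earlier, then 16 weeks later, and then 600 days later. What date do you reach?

Advancing 536 days from August 9, 1863:
August has 31 days, so 31 − 9 = 22 days remain after August 9, 1863; 536 − 22 = 514 left.
September 1863 has 30 days: 514 − 30 = 484 left.
October 1863 has 31 days: 484 − 31 = 453 left.
November 1863 has 30 days: 453 − 30 = 423 left.
December 1863 has 31 days: 423 − 31 = 392 left.
January 1864 has 31 days: 392 − 31 = 361 left.
February 1864 has 29 days (1864 is a leap year): 361 − 29 = 332 left.
March 1864 has 31 days: 332 − 31 = 301 left.
April 1864 has 30 days: 301 − 30 = 271 left.
May 1864 has 31 days: 271 − 31 = 240 left.
June 1864 has 30 days: 240 − 30 = 210 left.
July 1864 has 31 days: 210 − 31 = 179 left.
August 1864 has 31 days: 179 − 31 = 148 left.
September 1864 has 30 days: 148 − 30 = 118 left.
October 1864 has 31 days: 118 − 31 = 87 left.
November 1864 has 30 days: 87 − 30 = 57 left.
December 1864 has 31 days: 57 − 31 = 26 left.
26 days into January 1865 → January 26, 1865.
Going back 600 days from January 26, 1865:
Going back 26 days from January 26, 1865 reaches the end of the previous month; 600 − 26 = 574 left.
December 1864 has 31 days: 574 − 31 = 543 left.
November 1864 has 30 days: 543 − 30 = 513 left.
October 1864 has 31 days: 513 − 31 = 482 left.
September 1864 has 30 days: 482 − 30 = 452 left.
August 1864 has 31 days: 452 − 31 = 421 left.
July 1864 has 31 days: 421 − 31 = 390 left.
June 1864 has 30 days: 390 − 30 = 360 left.
May 1864 has 31 days: 360 − 31 = 329 left.
April 1864 has 30 days: 329 − 30 = 299 left.
March 1864 has 31 days: 299 − 31 = 268 left.
February 1864 has 29 days (1864 is a leap year): 268 − 29 = 239 left.
January 1864 has 31 days: 239 − 31 = 208 left.
December 1863 has 31 days: 208 − 31 = 177 left.
November 1863 has 30 days: 177 − 30 = 147 left.
October 1863 has 31 days: 147 − 31 = 116 left.
September 1863 has 30 days: 116 − 30 = 86 left.
August 1863 has 31 days: 86 − 31 = 55 left.
July 1863 has 31 days: 55 − 31 = 24 left.
June 1863 has 30 days; 30 − 24 = 6 → June 6, 1863.
Advancing 16 weeks (= 112 days) from June 6, 1863:
June has 30 days, so 30 − 6 = 24 days remain after June 6, 1863; 112 − 24 = 88 left.
July 1863 has 31 days: 88 − 31 = 57 left.
August 1863 has 31 days: 57 − 31 = 26 left.
26 days into September 1863 → September 26, 1863.
Advancing 600 days from September 26, 1863:
September has 30 days, so 30 − 26 = 4 days remain after September 26, 1863; 600 − 4 = 596 left.
October 1863 has 31 days: 596 − 31 = 565 left.
November 1863 has 30 days: 565 − 30 = 535 left.
December 1863 has 31 days: 535 − 31 = 504 left.
January 1864 has 31 days: 504 − 31 = 473 left.
February 1864 has 29 days (1864 is a leap year): 473 − 29 = 444 left.
March 1864 has 31 days: 444 − 31 = 413 left.
April 1864 has 30 days: 413 − 30 = 383 left.
May 1864 has 31 days: 383 − 31 = 352 left.
June 1864 has 30 days: 352 − 30 = 322 left.
July 1864 has 31 days: 322 − 31 = 291 left.
August 1864 has 31 days: 291 − 31 = 260 left.
September 1864 has 30 days: 260 − 30 = 230 left.
October 1864 has 31 days: 230 − 31 = 199 left.
November 1864 has 30 days: 199 − 30 = 169 left.
December 1864 has 31 days: 169 − 31 = 138 left.
January 1865 has 31 days: 138 − 31 = 107 left.
February 1865 has 28 days (1865 is not a leap year): 107 − 28 = 79 left.
March 1865 has 31 days: 79 − 31 = 48 left.
April 1865 has 30 days: 48 − 30 = 18 left.
18 days into May 1865 → May 18, 1865.

May 18, 1865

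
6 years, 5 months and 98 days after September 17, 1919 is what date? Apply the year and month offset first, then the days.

May 26, 1926

Advancing 6 years, 5 months and 98 days from September 17, 1919: first the month/year part, then the days.
+6 years → 1925; month 9 + 5 = 14, which is month 2 of year 1926 → February 1926.
Day 17 is valid in February, giving February 17, 1926.
Now add 98 days from February 17, 1926.
February has 28 days, so 28 − 17 = 11 days remain after February 17, 1926; 98 − 11 = 87 left.
March 1926 has 31 days: 87 − 31 = 56 left.
April 1926 has 30 days: 56 − 30 = 26 left.
26 days into May 1926 → May 26, 1926.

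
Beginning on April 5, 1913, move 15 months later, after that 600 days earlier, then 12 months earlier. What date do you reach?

November 12, 1911

Counting forward 15 months from April 5, 1913:
month 4 + 15 = 19, which is month 7 of year 1914 → July 1914.
Day 5 is valid in July, giving July 5, 1914.
Subtracting 600 days from July 5, 1914:
Going back 5 days from July 5, 1914 reaches the end of the previous month; 600 − 5 = 595 left.
June 1914 has 30 days: 595 − 30 = 565 left.
May 1914 has 31 days: 565 − 31 = 534 left.
April 1914 has 30 days: 534 − 30 = 504 left.
March 1914 has 31 days: 504 − 31 = 473 left.
February 1914 has 28 days (1914 is not a leap year): 473 − 28 = 445 left.
January 1914 has 31 days: 445 − 31 = 414 left.
December 1913 has 31 days: 414 − 31 = 383 left.
November 1913 has 30 days: 383 − 30 = 353 left.
October 1913 has 31 days: 353 − 31 = 322 left.
September 1913 has 30 days: 322 − 30 = 292 left.
August 1913 has 31 days: 292 − 31 = 261 left.
July 1913 has 31 days: 261 − 31 = 230 left.
June 1913 has 30 days: 230 − 30 = 200 left.
May 1913 has 31 days: 200 − 31 = 169 left.
April 1913 has 30 days: 169 − 30 = 139 left.
March 1913 has 31 days: 139 − 31 = 108 left.
February 1913 has 28 days (1913 is not a leap year): 108 − 28 = 80 left.
January 1913 has 31 days: 80 − 31 = 49 left.
December 1912 has 31 days: 49 − 31 = 18 left.
November 1912 has 30 days; 30 − 18 = 12 → November 12, 1912.
Subtracting 12 months from November 12, 1912:
month 11 − 12 = -1, which is month 11 of year 1911 → November 1911.
Day 12 is valid in November, giving November 12, 1911.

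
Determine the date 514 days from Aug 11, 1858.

January 7, 1860

Counting forward 514 days from August 11, 1858.
August has 31 days, so 31 − 11 = 20 days remain after August 11, 1858; 514 − 20 = 494 left.
September 1858 has 30 days: 494 − 30 = 464 left.
October 1858 has 31 days: 464 − 31 = 433 left.
November 1858 has 30 days: 433 − 30 = 403 left.
December 1858 has 31 days: 403 − 31 = 372 left.
January 1859 has 31 days: 372 − 31 = 341 left.
February 1859 has 28 days (1859 is not a leap year): 341 − 28 = 313 left.
March 1859 has 31 days: 313 − 31 = 282 left.
April 1859 has 30 days: 282 − 30 = 252 left.
May 1859 has 31 days: 252 − 31 = 221 left.
June 1859 has 30 days: 221 − 30 = 191 left.
July 1859 has 31 days: 191 − 31 = 160 left.
August 1859 has 31 days: 160 − 31 = 129 left.
September 1859 has 30 days: 129 − 30 = 99 left.
October 1859 has 31 days: 99 − 31 = 68 left.
November 1859 has 30 days: 68 − 30 = 38 left.
December 1859 has 31 days: 38 − 31 = 7 left.
7 days into January 1860 → January 7, 1860.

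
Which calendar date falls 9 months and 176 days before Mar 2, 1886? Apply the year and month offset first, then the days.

Counting back 9 months and 176 days from March 2, 1886: first the month/year part, then the days.
month 3 − 9 = -6, which is month 6 of year 1885 → June 1885.
Day 2 is valid in June, giving June 2, 1885.
Now subtract 176 days from June 2, 1885.
Going back 2 days from June 2, 1885 reaches the end of the previous month; 176 − 2 = 174 left.
May 1885 has 31 days: 174 − 31 = 143 left.
April 1885 has 30 days: 143 − 30 = 113 left.
March 1885 has 31 days: 113 − 31 = 82 left.
February 1885 has 28 days (1885 is not a leap year): 82 − 28 = 54 left.
January 1885 has 31 days: 54 − 31 = 23 left.
December 1884 has 31 days; 31 − 23 = 8 → December 8, 1884.

December 8, 1884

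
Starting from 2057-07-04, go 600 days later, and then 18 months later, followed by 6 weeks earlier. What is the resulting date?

July 13, 2060

Adding 600 days from July 4, 2057:
July has 31 days, so 31 − 4 = 27 days remain after July 4, 2057; 600 − 27 = 573 left.
August 2057 has 31 days: 573 − 31 = 542 left.
September 2057 has 30 days: 542 − 30 = 512 left.
October 2057 has 31 days: 512 − 31 = 481 left.
November 2057 has 30 days: 481 − 30 = 451 left.
December 2057 has 31 days: 451 − 31 = 420 left.
January 2058 has 31 days: 420 − 31 = 389 left.
February 2058 has 28 days (2058 is not a leap year): 389 − 28 = 361 left.
March 2058 has 31 days: 361 − 31 = 330 left.
April 2058 has 30 days: 330 − 30 = 300 left.
May 2058 has 31 days: 300 − 31 = 269 left.
June 2058 has 30 days: 269 − 30 = 239 left.
July 2058 has 31 days: 239 − 31 = 208 left.
August 2058 has 31 days: 208 − 31 = 177 left.
September 2058 has 30 days: 177 − 30 = 147 left.
October 2058 has 31 days: 147 − 31 = 116 left.
November 2058 has 30 days: 116 − 30 = 86 left.
December 2058 has 31 days: 86 − 31 = 55 left.
January 2059 has 31 days: 55 − 31 = 24 left.
24 days into February 2059 → February 24, 2059.
Counting forward 18 months from February 24, 2059:
month 2 + 18 = 20, which is month 8 of year 2060 → August 2060.
Day 24 is valid in August, giving August 24, 2060.
Subtracting 6 weeks (= 42 days) from August 24, 2060:
Going back 24 days from August 24, 2060 reaches the end of the previous month; 42 − 24 = 18 left.
July 2060 has 31 days; 31 − 18 = 13 → July 13, 2060.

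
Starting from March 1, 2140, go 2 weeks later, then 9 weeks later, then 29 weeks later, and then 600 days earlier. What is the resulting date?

April 16, 2139

Advancing 2 weeks (= 14 days) from March 1, 2140:
March has 31 days; 1 + 14 = 15, still in March.
Counting forward 9 weeks (= 63 days) from March 15, 2140:
March has 31 days, so 31 − 15 = 16 days remain after March 15, 2140; 63 − 16 = 47 left.
April 2140 has 30 days: 47 − 30 = 17 left.
17 days into May 2140 → May 17, 2140.
Advancing 29 weeks (= 203 days) from May 17, 2140:
May has 31 days, so 31 − 17 = 14 days remain after May 17, 2140; 203 − 14 = 189 left.
June 2140 has 30 days: 189 − 30 = 159 left.
July 2140 has 31 days: 159 − 31 = 128 left.
August 2140 has 31 days: 128 − 31 = 97 left.
September 2140 has 30 days: 97 − 30 = 67 left.
October 2140 has 31 days: 67 − 31 = 36 left.
November 2140 has 30 days: 36 − 30 = 6 left.
6 days into December 2140 → December 6, 2140.
Counting back 600 days from December 6, 2140:
Going back 6 days from December 6, 2140 reaches the end of the previous month; 600 − 6 = 594 left.
November 2140 has 30 days: 594 − 30 = 564 left.
October 2140 has 31 days: 564 − 31 = 533 left.
September 2140 has 30 days: 533 − 30 = 503 left.
August 2140 has 31 days: 503 − 31 = 472 left.
July 2140 has 31 days: 472 − 31 = 441 left.
June 2140 has 30 days: 441 − 30 = 411 left.
May 2140 has 31 days: 411 − 31 = 380 left.
April 2140 has 30 days: 380 − 30 = 350 left.
March 2140 has 31 days: 350 − 31 = 319 left.
February 2140 has 29 days (2140 is a leap year): 319 − 29 = 290 left.
January 2140 has 31 days: 290 − 31 = 259 left.
December 2139 has 31 days: 259 − 31 = 228 left.
November 2139 has 30 days: 228 − 30 = 198 left.
October 2139 has 31 days: 198 − 31 = 167 left.
September 2139 has 30 days: 167 − 30 = 137 left.
August 2139 has 31 days: 137 − 31 = 106 left.
July 2139 has 31 days: 106 − 31 = 75 left.
June 2139 has 30 days: 75 − 30 = 45 left.
May 2139 has 31 days: 45 − 31 = 14 left.
April 2139 has 30 days; 30 − 14 = 16 → April 16, 2139.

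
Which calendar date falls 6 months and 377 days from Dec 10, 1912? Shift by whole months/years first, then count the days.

June 22, 1914

Counting forward 6 months and 377 days from December 10, 1912: first the month/year part, then the days.
month 12 + 6 = 18, which is month 6 of year 1913 → June 1913.
Day 10 is valid in June, giving June 10, 1913.
Now add 377 days from June 10, 1913.
June has 30 days, so 30 − 10 = 20 days remain after June 10, 1913; 377 − 20 = 357 left.
July 1913 has 31 days: 357 − 31 = 326 left.
August 1913 has 31 days: 326 − 31 = 295 left.
September 1913 has 30 days: 295 − 30 = 265 left.
October 1913 has 31 days: 265 − 31 = 234 left.
November 1913 has 30 days: 234 − 30 = 204 left.
December 1913 has 31 days: 204 − 31 = 173 left.
January 1914 has 31 days: 173 − 31 = 142 left.
February 1914 has 28 days (1914 is not a leap year): 142 − 28 = 114 left.
March 1914 has 31 days: 114 − 31 = 83 left.
April 1914 has 30 days: 83 − 30 = 53 left.
May 1914 has 31 days: 53 − 31 = 22 left.
22 days into June 1914 → June 22, 1914.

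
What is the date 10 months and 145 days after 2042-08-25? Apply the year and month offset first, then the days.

Adding 10 months and 145 days from August 25, 2042: first the month/year part, then the days.
month 8 + 10 = 18, which is month 6 of year 2043 → June 2043.
Day 25 is valid in June, giving June 25, 2043.
Now add 145 days from June 25, 2043.
June has 30 days, so 30 − 25 = 5 days remain after June 25, 2043; 145 − 5 = 140 left.
July 2043 has 31 days: 140 − 31 = 109 left.
August 2043 has 31 days: 109 − 31 = 78 left.
September 2043 has 30 days: 78 − 30 = 48 left.
October 2043 has 31 days: 48 − 31 = 17 left.
17 days into November 2043 → November 17, 2043.

November 17, 2043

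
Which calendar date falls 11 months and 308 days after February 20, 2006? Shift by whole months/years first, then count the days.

November 24, 2007

Adding 11 months and 308 days from February 20, 2006: first the month/year part, then the days.
month 2 + 11 = 13, which is month 1 of year 2007 → January 2007.
Day 20 is valid in January, giving January 20, 2007.
Now add 308 days from January 20, 2007.
January has 31 days, so 31 − 20 = 11 days remain after January 20, 2007; 308 − 11 = 297 left.
February 2007 has 28 days (2007 is not a leap year): 297 − 28 = 269 left.
March 2007 has 31 days: 269 − 31 = 238 left.
April 2007 has 30 days: 238 − 30 = 208 left.
May 2007 has 31 days: 208 − 31 = 177 left.
June 2007 has 30 days: 177 − 30 = 147 left.
July 2007 has 31 days: 147 − 31 = 116 left.
August 2007 has 31 days: 116 − 31 = 85 left.
September 2007 has 30 days: 85 − 30 = 55 left.
October 2007 has 31 days: 55 − 31 = 24 left.
24 days into November 2007 → November 24, 2007.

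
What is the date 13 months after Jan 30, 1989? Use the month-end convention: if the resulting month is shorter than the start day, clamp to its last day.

Advancing 13 months from January 30, 1989.
month 1 + 13 = 14, which is month 2 of year 1990 → February 1990.
February 1990 has only 28 days (1990 is not a leap year — relevant if February), and the start was day 30, so the date clamps to February 28, 1990.

February 28, 1990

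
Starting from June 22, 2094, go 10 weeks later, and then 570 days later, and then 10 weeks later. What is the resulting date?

June 1, 2096

Counting forward 10 weeks (= 70 days) from June 22, 2094:
June has 30 days, so 30 − 22 = 8 days remain after June 22, 2094; 70 − 8 = 62 left.
July 2094 has 31 days: 62 − 31 = 31 left.
31 days into August 2094 → August 31, 2094.
Counting forward 570 days from August 31, 2094:
August has 31 days, so 31 − 31 = 0 days remain after August 31, 2094; 570 − 0 = 570 left.
September 2094 has 30 days: 570 − 30 = 540 left.
October 2094 has 31 days: 540 − 31 = 509 left.
November 2094 has 30 days: 509 − 30 = 479 left.
December 2094 has 31 days: 479 − 31 = 448 left.
January 2095 has 31 days: 448 − 31 = 417 left.
February 2095 has 28 days (2095 is not a leap year): 417 − 28 = 389 left.
March 2095 has 31 days: 389 − 31 = 358 left.
April 2095 has 30 days: 358 − 30 = 328 left.
May 2095 has 31 days: 328 − 31 = 297 left.
June 2095 has 30 days: 297 − 30 = 267 left.
July 2095 has 31 days: 267 − 31 = 236 left.
August 2095 has 31 days: 236 − 31 = 205 left.
September 2095 has 30 days: 205 − 30 = 175 left.
October 2095 has 31 days: 175 − 31 = 144 left.
November 2095 has 30 days: 144 − 30 = 114 left.
December 2095 has 31 days: 114 − 31 = 83 left.
January 2096 has 31 days: 83 − 31 = 52 left.
February 2096 has 29 days (2096 is a leap year): 52 − 29 = 23 left.
23 days into March 2096 → March 23, 2096.
Counting forward 10 weeks (= 70 days) from March 23, 2096:
March has 31 days, so 31 − 23 = 8 days remain after March 23, 2096; 70 − 8 = 62 left.
April 2096 has 30 days: 62 − 30 = 32 left.
May 2096 has 31 days: 32 − 31 = 1 left.
1 day into June 2096 → June 1, 2096.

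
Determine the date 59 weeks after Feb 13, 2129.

April 2, 2130

Adding 59 weeks = 413 days from February 13, 2129.
February has 28 days, so 28 − 13 = 15 days remain after February 13, 2129; 413 − 15 = 398 left.
March 2129 has 31 days: 398 − 31 = 367 left.
April 2129 has 30 days: 367 − 30 = 337 left.
May 2129 has 31 days: 337 − 31 = 306 left.
June 2129 has 30 days: 306 − 30 = 276 left.
July 2129 has 31 days: 276 − 31 = 245 left.
August 2129 has 31 days: 245 − 31 = 214 left.
September 2129 has 30 days: 214 − 30 = 184 left.
October 2129 has 31 days: 184 − 31 = 153 left.
November 2129 has 30 days: 153 − 30 = 123 left.
December 2129 has 31 days: 123 − 31 = 92 left.
January 2130 has 31 days: 92 − 31 = 61 left.
February 2130 has 28 days (2130 is not a leap year): 61 − 28 = 33 left.
March 2130 has 31 days: 33 − 31 = 2 left.
2 days into April 2130 → April 2, 2130.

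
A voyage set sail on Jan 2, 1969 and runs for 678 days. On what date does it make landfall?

November 11, 1970

Advancing 678 days from January 2, 1969.
January has 31 days, so 31 − 2 = 29 days remain after January 2, 1969; 678 − 29 = 649 left.
February 1969 has 28 days (1969 is not a leap year): 649 − 28 = 621 left.
March 1969 has 31 days: 621 − 31 = 590 left.
April 1969 has 30 days: 590 − 30 = 560 left.
May 1969 has 31 days: 560 − 31 = 529 left.
June 1969 has 30 days: 529 − 30 = 499 left.
July 1969 has 31 days: 499 − 31 = 468 left.
August 1969 has 31 days: 468 − 31 = 437 left.
September 1969 has 30 days: 437 − 30 = 407 left.
October 1969 has 31 days: 407 − 31 = 376 left.
November 1969 has 30 days: 376 − 30 = 346 left.
December 1969 has 31 days: 346 − 31 = 315 left.
January 1970 has 31 days: 315 − 31 = 284 left.
February 1970 has 28 days (1970 is not a leap year): 284 − 28 = 256 left.
March 1970 has 31 days: 256 − 31 = 225 left.
April 1970 has 30 days: 225 − 30 = 195 left.
May 1970 has 31 days: 195 − 31 = 164 left.
June 1970 has 30 days: 164 − 30 = 134 left.
July 1970 has 31 days: 134 − 31 = 103 left.
August 1970 has 31 days: 103 − 31 = 72 left.
September 1970 has 30 days: 72 − 30 = 42 left.
October 1970 has 31 days: 42 − 31 = 11 left.
11 days into November 1970 → November 11, 1970.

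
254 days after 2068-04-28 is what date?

Adding 254 days from April 28, 2068.
April has 30 days, so 30 − 28 = 2 days remain after April 28, 2068; 254 − 2 = 252 left.
May 2068 has 31 days: 252 − 31 = 221 left.
June 2068 has 30 days: 221 − 30 = 191 left.
July 2068 has 31 days: 191 − 31 = 160 left.
August 2068 has 31 days: 160 − 31 = 129 left.
September 2068 has 30 days: 129 − 30 = 99 left.
October 2068 has 31 days: 99 − 31 = 68 left.
November 2068 has 30 days: 68 − 30 = 38 left.
December 2068 has 31 days: 38 − 31 = 7 left.
7 days into January 2069 → January 7, 2069.

January 7, 2069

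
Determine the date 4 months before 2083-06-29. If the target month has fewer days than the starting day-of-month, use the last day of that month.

February 28, 2083

Subtracting 4 months from June 29, 2083.
month 6 − 4 = 2 → February 2083.
February 2083 has only 28 days (2083 is not a leap year — relevant if February), and the start was day 29, so the date clamps to February 28, 2083.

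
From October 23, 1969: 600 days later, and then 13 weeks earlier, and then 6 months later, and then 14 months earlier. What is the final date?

July 16, 1970

Advancing 600 days from October 23, 1969:
October has 31 days, so 31 − 23 = 8 days remain after October 23, 1969; 600 − 8 = 592 left.
November 1969 has 30 days: 592 − 30 = 562 left.
December 1969 has 31 days: 562 − 31 = 531 left.
January 1970 has 31 days: 531 − 31 = 500 left.
February 1970 has 28 days (1970 is not a leap year): 500 − 28 = 472 left.
March 1970 has 31 days: 472 − 31 = 441 left.
April 1970 has 30 days: 441 − 30 = 411 left.
May 1970 has 31 days: 411 − 31 = 380 left.
June 1970 has 30 days: 380 − 30 = 350 left.
July 1970 has 31 days: 350 − 31 = 319 left.
August 1970 has 31 days: 319 − 31 = 288 left.
September 1970 has 30 days: 288 − 30 = 258 left.
October 1970 has 31 days: 258 − 31 = 227 left.
November 1970 has 30 days: 227 − 30 = 197 left.
December 1970 has 31 days: 197 − 31 = 166 left.
January 1971 has 31 days: 166 − 31 = 135 left.
February 1971 has 28 days (1971 is not a leap year): 135 − 28 = 107 left.
March 1971 has 31 days: 107 − 31 = 76 left.
April 1971 has 30 days: 76 − 30 = 46 left.
May 1971 has 31 days: 46 − 31 = 15 left.
15 days into June 1971 → June 15, 1971.
Subtracting 13 weeks (= 91 days) from June 15, 1971:
Going back 15 days from June 15, 1971 reaches the end of the previous month; 91 − 15 = 76 left.
May 1971 has 31 days: 76 − 31 = 45 left.
April 1971 has 30 days: 45 − 30 = 15 left.
March 1971 has 31 days; 31 − 15 = 16 → March 16, 1971.
Advancing 6 months from March 16, 1971:
month 3 + 6 = 9 → September 1971.
Day 16 is valid in September, giving September 16, 1971.
Subtracting 14 months from September 16, 1971:
month 9 − 14 = -5, which is month 7 of year 1970 → July 1970.
Day 16 is valid in July, giving July 16, 1970.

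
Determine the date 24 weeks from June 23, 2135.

December 8, 2135

Counting forward 24 weeks = 168 days from June 23, 2135.
June has 30 days, so 30 − 23 = 7 days remain after June 23, 2135; 168 − 7 = 161 left.
July 2135 has 31 days: 161 − 31 = 130 left.
August 2135 has 31 days: 130 − 31 = 99 left.
September 2135 has 30 days: 99 − 30 = 69 left.
October 2135 has 31 days: 69 − 31 = 38 left.
November 2135 has 30 days: 38 − 30 = 8 left.
8 days into December 2135 → December 8, 2135.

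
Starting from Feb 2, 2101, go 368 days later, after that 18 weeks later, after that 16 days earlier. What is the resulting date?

May 26, 2102

Advancing 368 days from February 2, 2101:
February has 28 days, so 28 − 2 = 26 days remain after February 2, 2101; 368 − 26 = 342 left.
March 2101 has 31 days: 342 − 31 = 311 left.
April 2101 has 30 days: 311 − 30 = 281 left.
May 2101 has 31 days: 281 − 31 = 250 left.
June 2101 has 30 days: 250 − 30 = 220 left.
July 2101 has 31 days: 220 − 31 = 189 left.
August 2101 has 31 days: 189 − 31 = 158 left.
September 2101 has 30 days: 158 − 30 = 128 left.
October 2101 has 31 days: 128 − 31 = 97 left.
November 2101 has 30 days: 97 − 30 = 67 left.
December 2101 has 31 days: 67 − 31 = 36 left.
January 2102 has 31 days: 36 − 31 = 5 left.
5 days into February 2102 → February 5, 2102.
Advancing 18 weeks (= 126 days) from February 5, 2102:
February has 28 days, so 28 − 5 = 23 days remain after February 5, 2102; 126 − 23 = 103 left.
March 2102 has 31 days: 103 − 31 = 72 left.
April 2102 has 30 days: 72 − 30 = 42 left.
May 2102 has 31 days: 42 − 31 = 11 left.
11 days into June 2102 → June 11, 2102.
Counting back 16 days from June 11, 2102:
Going back 11 days from June 11, 2102 reaches the end of the previous month; 16 − 11 = 5 left.
May 2102 has 31 days; 31 − 5 = 26 → May 26, 2102.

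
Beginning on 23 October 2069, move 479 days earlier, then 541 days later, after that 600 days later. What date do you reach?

Going back 479 days from October 23, 2069:
Going back 23 days from October 23, 2069 reaches the end of the previous month; 479 − 23 = 456 left.
September 2069 has 30 days: 456 − 30 = 426 left.
August 2069 has 31 days: 426 − 31 = 395 left.
July 2069 has 31 days: 395 − 31 = 364 left.
June 2069 has 30 days: 364 − 30 = 334 left.
May 2069 has 31 days: 334 − 31 = 303 left.
April 2069 has 30 days: 303 − 30 = 273 left.
March 2069 has 31 days: 273 − 31 = 242 left.
February 2069 has 28 days (2069 is not a leap year): 242 − 28 = 214 left.
January 2069 has 31 days: 214 − 31 = 183 left.
December 2068 has 31 days: 183 − 31 = 152 left.
November 2068 has 30 days: 152 − 30 = 122 left.
October 2068 has 31 days: 122 − 31 = 91 left.
September 2068 has 30 days: 91 − 30 = 61 left.
August 2068 has 31 days: 61 − 31 = 30 left.
July 2068 has 31 days; 31 − 30 = 1 → July 1, 2068.
Advancing 541 days from July 1, 2068:
July has 31 days, so 31 − 1 = 30 days remain after July 1, 2068; 541 − 30 = 511 left.
August 2068 has 31 days: 511 − 31 = 480 left.
September 2068 has 30 days: 480 − 30 = 450 left.
October 2068 has 31 days: 450 − 31 = 419 left.
November 2068 has 30 days: 419 − 30 = 389 left.
December 2068 has 31 days: 389 − 31 = 358 left.
January 2069 has 31 days: 358 − 31 = 327 left.
February 2069 has 28 days (2069 is not a leap year): 327 − 28 = 299 left.
March 2069 has 31 days: 299 − 31 = 268 left.
April 2069 has 30 days: 268 − 30 = 238 left.
May 2069 has 31 days: 238 − 31 = 207 left.
June 2069 has 30 days: 207 − 30 = 177 left.
July 2069 has 31 days: 177 − 31 = 146 left.
August 2069 has 31 days: 146 − 31 = 115 left.
September 2069 has 30 days: 115 − 30 = 85 left.
October 2069 has 31 days: 85 − 31 = 54 left.
November 2069 has 30 days: 54 − 30 = 24 left.
24 days into December 2069 → December 24, 2069.
Adding 600 days from December 24, 2069:
December has 31 days, so 31 − 24 = 7 days remain after December 24, 2069; 600 − 7 = 593 left.
January 2070 has 31 days: 593 − 31 = 562 left.
February 2070 has 28 days (2070 is not a leap year): 562 − 28 = 534 left.
March 2070 has 31 days: 534 − 31 = 503 left.
April 2070 has 30 days: 503 − 30 = 473 left.
May 2070 has 31 days: 473 − 31 = 442 left.
June 2070 has 30 days: 442 − 30 = 412 left.
July 2070 has 31 days: 412 − 31 = 381 left.
August 2070 has 31 days: 381 − 31 = 350 left.
September 2070 has 30 days: 350 − 30 = 320 left.
October 2070 has 31 days: 320 − 31 = 289 left.
November 2070 has 30 days: 289 − 30 = 259 left.
December 2070 has 31 days: 259 − 31 = 228 left.
January 2071 has 31 days: 228 − 31 = 197 left.
February 2071 has 28 days (2071 is not a leap year): 197 − 28 = 169 left.
March 2071 has 31 days: 169 − 31 = 138 left.
April 2071 has 30 days: 138 − 30 = 108 left.
May 2071 has 31 days: 108 − 31 = 77 left.
June 2071 has 30 days: 77 − 30 = 47 left.
July 2071 has 31 days: 47 − 31 = 16 left.
16 days into August 2071 → August 16, 2071.

August 16, 2071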